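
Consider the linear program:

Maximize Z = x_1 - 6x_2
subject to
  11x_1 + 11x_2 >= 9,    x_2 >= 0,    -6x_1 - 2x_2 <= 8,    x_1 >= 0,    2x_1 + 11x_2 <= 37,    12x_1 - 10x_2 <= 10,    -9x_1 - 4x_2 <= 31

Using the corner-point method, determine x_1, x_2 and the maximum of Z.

Vertices and Z = x_1 - 6x_2:
  (9/11, 0) → Z = 9/11
  (0, 9/11) → Z = -54/11
  (5/6, 0) → Z = 5/6
  (0, 37/11) → Z = -222/11
  (60/19, 53/19) → Z = -258/19

x_1 = 5/6, x_2 = 0, maximum Z = 5/6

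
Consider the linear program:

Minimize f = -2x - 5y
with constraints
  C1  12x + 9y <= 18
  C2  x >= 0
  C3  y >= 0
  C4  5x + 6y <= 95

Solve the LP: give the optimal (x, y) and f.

x = 0, y = 2, minimum f = -10

Feasible corners and f = -2x - 5y:
  (0, 2) → f = -10
  (3/2, 0) → f = -3
  (0, 0) → f = 0

The binding constraints are 12x + 9y = 18 and x = 0.
Solving simultaneously gives x = 0, y = 2.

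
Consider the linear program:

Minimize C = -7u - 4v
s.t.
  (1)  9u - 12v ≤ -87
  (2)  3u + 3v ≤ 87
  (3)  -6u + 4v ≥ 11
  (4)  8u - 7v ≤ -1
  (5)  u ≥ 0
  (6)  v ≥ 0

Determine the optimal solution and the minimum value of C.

u = 21/2, v = 37/2, minimum C = -295/2

Feasible corners and C = -7u - 4v:
  (6, 47/4) → C = -89
  (0, 29/4) → C = -29
  (21/2, 37/2) → C = -295/2
  (0, 29) → C = -116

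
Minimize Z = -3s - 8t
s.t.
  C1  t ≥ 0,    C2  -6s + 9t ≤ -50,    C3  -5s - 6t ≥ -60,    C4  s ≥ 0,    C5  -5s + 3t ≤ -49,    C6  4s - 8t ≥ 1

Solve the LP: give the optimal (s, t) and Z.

Vertices and Z = -3s - 8t:
  (12, 0) → Z = -36
  (49/5, 0) → Z = -147/5
  (158/15, 11/9) → Z = -1862/45

At the optimal vertex, -5s - 6t = -60 and -5s + 3t = -49.
Solving simultaneously gives s = 158/15, t = 11/9.

s = 158/15, t = 11/9, minimum Z = -1862/45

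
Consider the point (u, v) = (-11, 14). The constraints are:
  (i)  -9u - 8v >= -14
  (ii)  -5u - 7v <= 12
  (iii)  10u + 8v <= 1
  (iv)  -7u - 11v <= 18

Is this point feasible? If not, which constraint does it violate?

Constraint (iii): 10u + 8v = 2, which is not ≤ 1. All other constraints are satisfied.

not feasible — violates (iii)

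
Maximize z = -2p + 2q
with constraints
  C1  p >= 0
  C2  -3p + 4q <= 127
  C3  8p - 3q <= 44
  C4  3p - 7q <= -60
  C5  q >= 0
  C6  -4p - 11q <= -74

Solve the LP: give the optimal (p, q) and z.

Feasible corners and z = -2p + 2q:
  (0, 127/4) → z = 127/2
  (0, 60/7) → z = 120/7
  (557/23, 1148/23) → z = 1182/23
  (488/47, 612/47) → z = 248/47

The binding constraints are p = 0 and -3p + 4q = 127.
Solving simultaneously gives p = 0, q = 127/4.

p = 0, q = 127/4, maximum z = 127/2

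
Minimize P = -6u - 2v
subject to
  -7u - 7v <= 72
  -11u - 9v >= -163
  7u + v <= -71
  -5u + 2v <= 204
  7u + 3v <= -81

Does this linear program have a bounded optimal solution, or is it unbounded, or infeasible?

bounded optimum

Vertices and P = -6u - 2v:
  (-1572/49, 1068/49) → P = 7296/49
  (-351/28, 9/4) → P = 495/7
  (-774/29, 1023/29) → P = 2598/29
The feasible region has finitely many vertices and no improving ray; the minimum is 495/7 at (-351/28, 9/4).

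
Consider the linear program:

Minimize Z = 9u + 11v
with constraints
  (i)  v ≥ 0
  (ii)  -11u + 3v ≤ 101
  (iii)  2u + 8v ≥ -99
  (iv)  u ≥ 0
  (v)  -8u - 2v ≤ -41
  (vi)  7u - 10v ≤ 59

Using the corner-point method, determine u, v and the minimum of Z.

u = 41/8, v = 0, minimum Z = 369/8

Vertices and Z = 9u + 11v:
  (41/8, 0) → Z = 369/8
  (59/7, 0) → Z = 531/7
  (0, 101/3) → Z = 1111/3
  (0, 41/2) → Z = 451/2
The feasible region is unbounded (it extends along (10, 7), (3, 11)), but Z strictly increases along every unbounded feasible direction, so there is no improving ray and the minimum is attained at a vertex.

The optimum lies where v = 0 and -8u - 2v = -41.
Solving simultaneously gives u = 41/8, v = 0.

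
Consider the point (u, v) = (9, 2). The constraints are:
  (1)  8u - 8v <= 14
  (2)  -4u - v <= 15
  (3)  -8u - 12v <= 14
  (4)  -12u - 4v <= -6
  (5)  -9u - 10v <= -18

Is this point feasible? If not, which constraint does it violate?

Constraint (1): 8u - 8v = 56, which is not ≤ 14. All other constraints are satisfied.

not feasible — violates (1)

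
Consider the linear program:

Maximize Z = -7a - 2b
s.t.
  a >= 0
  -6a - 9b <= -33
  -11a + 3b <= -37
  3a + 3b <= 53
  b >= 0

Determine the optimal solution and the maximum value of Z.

Corner points and Z = -7a - 2b:
  (48/13, 47/39) → Z = -1102/39
  (11/2, 0) → Z = -77/2
  (45/7, 236/21) → Z = -1417/21
  (53/3, 0) → Z = -371/3

a = 48/13, b = 47/39, maximum Z = -1102/39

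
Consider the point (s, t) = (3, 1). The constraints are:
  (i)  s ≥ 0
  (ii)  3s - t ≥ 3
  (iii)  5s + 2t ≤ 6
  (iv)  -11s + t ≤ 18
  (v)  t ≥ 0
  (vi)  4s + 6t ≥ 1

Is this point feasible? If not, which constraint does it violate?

not feasible — violates (iii)

Constraint (iii): 5s + 2t = 17, which is not ≤ 6. All other constraints are satisfied.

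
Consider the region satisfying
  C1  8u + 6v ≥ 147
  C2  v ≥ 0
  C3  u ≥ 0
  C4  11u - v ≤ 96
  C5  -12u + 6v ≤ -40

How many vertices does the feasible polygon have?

3

Intersecting each pair of boundary lines and keeping only the points that satisfy every inequality leaves:
  (723/74, 849/74)
  (187/20, 361/30)
  (268/27, 356/27)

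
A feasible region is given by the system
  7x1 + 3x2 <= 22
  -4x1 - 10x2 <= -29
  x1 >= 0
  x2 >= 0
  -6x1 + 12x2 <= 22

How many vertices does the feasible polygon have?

3

The feasible vertices (each the meet of two boundaries and inside every other half-plane) are:
  (133/58, 115/58)
  (33/17, 143/51)
  (32/27, 131/54)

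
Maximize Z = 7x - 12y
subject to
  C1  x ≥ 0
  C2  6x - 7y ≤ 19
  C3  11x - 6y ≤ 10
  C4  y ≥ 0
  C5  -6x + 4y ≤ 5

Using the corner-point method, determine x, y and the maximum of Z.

x = 10/11, y = 0, maximum Z = 70/11

Vertices and Z = 7x - 12y:
  (0, 0) → Z = 0
  (0, 5/4) → Z = -15
  (10/11, 0) → Z = 70/11
  (35/4, 115/8) → Z = -445/4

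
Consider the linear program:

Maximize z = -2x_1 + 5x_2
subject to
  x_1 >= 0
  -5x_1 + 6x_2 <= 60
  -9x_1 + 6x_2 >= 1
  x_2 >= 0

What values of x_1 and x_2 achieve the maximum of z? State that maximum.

Extreme points and z = -2x_1 + 5x_2:
  (0, 10) → z = 50
  (0, 1/6) → z = 5/6
  (59/4, 535/24) → z = 1967/24

The optimum lies where -5x_1 + 6x_2 = 60 and -9x_1 + 6x_2 = 1.
Solving simultaneously gives x_1 = 59/4, x_2 = 535/24.

x_1 = 59/4, x_2 = 535/24, maximum z = 1967/24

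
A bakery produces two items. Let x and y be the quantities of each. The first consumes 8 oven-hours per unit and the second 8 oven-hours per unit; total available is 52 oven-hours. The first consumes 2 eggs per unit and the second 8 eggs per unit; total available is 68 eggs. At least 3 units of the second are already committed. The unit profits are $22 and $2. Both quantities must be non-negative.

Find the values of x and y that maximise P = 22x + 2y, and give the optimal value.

x = 7/2, y = 3, maximum P = 83

Corner points and P = 22x + 2y:
  (0, 13/2) → P = 13
  (0, 3) → P = 6
  (7/2, 3) → P = 83

At the optimal vertex, 8x + 8y = 52 and y = 3.
Solving simultaneously gives x = 7/2, y = 3.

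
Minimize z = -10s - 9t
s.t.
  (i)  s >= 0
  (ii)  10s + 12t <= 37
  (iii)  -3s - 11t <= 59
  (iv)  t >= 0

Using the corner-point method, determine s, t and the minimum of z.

Extreme points and z = -10s - 9t:
  (0, 37/12) → z = -111/4
  (0, 0) → z = 0
  (37/10, 0) → z = -37

At the optimal vertex, 10s + 12t = 37 and t = 0.
Solving simultaneously gives s = 37/10, t = 0.

s = 37/10, t = 0, minimum z = -37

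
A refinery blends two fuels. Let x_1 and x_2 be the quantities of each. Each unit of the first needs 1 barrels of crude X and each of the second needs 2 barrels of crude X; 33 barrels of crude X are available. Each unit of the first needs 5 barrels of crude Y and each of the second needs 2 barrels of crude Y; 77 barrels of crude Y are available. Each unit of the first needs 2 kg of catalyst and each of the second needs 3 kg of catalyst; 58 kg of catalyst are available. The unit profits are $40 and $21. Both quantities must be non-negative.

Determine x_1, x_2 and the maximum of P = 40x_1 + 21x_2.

x_1 = 11, x_2 = 11, maximum P = 671

Vertices and P = 40x_1 + 21x_2:
  (0, 0) → P = 0
  (0, 33/2) → P = 693/2
  (77/5, 0) → P = 616
  (11, 11) → P = 671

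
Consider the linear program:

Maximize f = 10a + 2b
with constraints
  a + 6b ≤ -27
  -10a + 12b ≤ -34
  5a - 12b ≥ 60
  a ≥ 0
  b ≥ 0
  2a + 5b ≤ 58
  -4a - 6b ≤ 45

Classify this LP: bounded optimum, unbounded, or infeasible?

The boundaries a + 6b = -27 and 5a - 12b = 60 meet at (6/7, -65/14), but that point violates b ≥ 0. Every candidate vertex is excluded by some other constraint, so the feasible region is empty.

infeasible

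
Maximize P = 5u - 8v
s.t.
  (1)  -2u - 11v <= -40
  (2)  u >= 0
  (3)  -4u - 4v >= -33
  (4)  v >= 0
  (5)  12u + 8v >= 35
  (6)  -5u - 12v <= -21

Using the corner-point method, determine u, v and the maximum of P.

u = 203/36, v = 47/18, maximum P = 263/36

Extreme points and P = 5u - 8v:
  (203/36, 47/18) → P = 263/36
  (65/116, 205/58) → P = -2955/116
  (0, 33/4) → P = -66
  (0, 35/8) → P = -35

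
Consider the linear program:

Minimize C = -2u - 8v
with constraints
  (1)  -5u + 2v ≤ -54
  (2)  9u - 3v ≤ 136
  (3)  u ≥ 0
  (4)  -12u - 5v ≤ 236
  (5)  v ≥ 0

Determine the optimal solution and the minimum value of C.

u = 110/3, v = 194/3, minimum C = -1772/3

Extreme points and C = -2u - 8v:
  (110/3, 194/3) → C = -1772/3
  (54/5, 0) → C = -108/5
  (136/9, 0) → C = -272/9

The binding constraints are -5u + 2v = -54 and 9u - 3v = 136.
Solving simultaneously gives u = 110/3, v = 194/3.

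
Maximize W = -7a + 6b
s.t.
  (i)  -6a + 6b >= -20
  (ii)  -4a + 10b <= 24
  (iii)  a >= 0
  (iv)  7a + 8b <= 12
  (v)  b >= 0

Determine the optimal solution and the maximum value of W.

Vertices and W = -7a + 6b:
  (0, 3/2) → W = 9
  (0, 0) → W = 0
  (12/7, 0) → W = -12

a = 0, b = 3/2, maximum W = 9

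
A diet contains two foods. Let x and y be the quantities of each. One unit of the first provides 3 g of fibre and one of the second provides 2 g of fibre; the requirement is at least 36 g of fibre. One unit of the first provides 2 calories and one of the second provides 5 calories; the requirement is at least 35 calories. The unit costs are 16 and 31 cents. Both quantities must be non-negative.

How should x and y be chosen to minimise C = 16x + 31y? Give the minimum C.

Corner points and C = 16x + 31y:
  (0, 18) → C = 558
  (35/2, 0) → C = 280
  (10, 3) → C = 253
The feasible region is unbounded (it extends along (0, 1), (1, 0)), but C strictly increases along every unbounded feasible direction, so there is no improving ray and the minimum is attained at a vertex.

x = 10, y = 3, minimum C = 253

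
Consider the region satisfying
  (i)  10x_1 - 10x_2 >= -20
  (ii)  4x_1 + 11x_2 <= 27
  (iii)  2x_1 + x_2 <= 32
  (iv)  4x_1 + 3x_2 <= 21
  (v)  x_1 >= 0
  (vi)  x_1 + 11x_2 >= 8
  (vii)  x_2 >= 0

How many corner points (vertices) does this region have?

Intersecting each pair of boundary lines and keeping only the points that satisfy every inequality leaves:
  (1/3, 7/3)
  (0, 2)
  (75/16, 3/4)
  (207/41, 11/41)
  (0, 8/11)

5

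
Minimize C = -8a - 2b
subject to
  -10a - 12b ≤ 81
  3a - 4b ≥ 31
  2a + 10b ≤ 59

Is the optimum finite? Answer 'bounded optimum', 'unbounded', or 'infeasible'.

From the feasible point (12/19, -553/76), moving in the direction (10, -2) keeps every constraint satisfied while C decreases without bound.

unbounded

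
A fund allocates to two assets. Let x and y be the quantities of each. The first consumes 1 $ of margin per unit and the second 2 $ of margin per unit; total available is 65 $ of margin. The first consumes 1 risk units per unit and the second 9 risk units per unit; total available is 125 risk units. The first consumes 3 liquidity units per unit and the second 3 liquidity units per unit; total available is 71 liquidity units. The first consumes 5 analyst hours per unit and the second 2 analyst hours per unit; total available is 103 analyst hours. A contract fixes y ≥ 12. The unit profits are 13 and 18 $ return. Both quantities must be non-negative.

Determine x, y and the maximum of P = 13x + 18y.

Feasible corners and P = 13x + 18y:
  (0, 125/9) → P = 250
  (0, 12) → P = 216
  (11, 38/3) → P = 371
  (35/3, 12) → P = 1103/3

x = 11, y = 38/3, maximum P = 371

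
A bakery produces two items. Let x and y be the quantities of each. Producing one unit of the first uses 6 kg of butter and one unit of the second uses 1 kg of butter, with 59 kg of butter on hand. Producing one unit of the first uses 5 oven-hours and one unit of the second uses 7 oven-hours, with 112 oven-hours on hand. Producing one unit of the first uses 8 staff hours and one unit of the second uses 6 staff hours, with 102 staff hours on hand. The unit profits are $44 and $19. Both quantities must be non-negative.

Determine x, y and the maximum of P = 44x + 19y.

Vertices and P = 44x + 19y:
  (0, 0) → P = 0
  (0, 16) → P = 304
  (59/6, 0) → P = 1298/3
  (9, 5) → P = 491
  (21/13, 193/13) → P = 4591/13

At the optimal vertex, 6x + y = 59 and 8x + 6y = 102.
Solving simultaneously gives x = 9, y = 5.

x = 9, y = 5, maximum P = 491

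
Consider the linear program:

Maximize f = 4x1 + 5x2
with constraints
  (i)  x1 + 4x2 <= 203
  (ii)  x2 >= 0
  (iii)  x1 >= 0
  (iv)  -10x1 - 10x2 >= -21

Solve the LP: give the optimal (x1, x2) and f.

Vertices and f = 4x1 + 5x2:
  (0, 0) → f = 0
  (21/10, 0) → f = 42/5
  (0, 21/10) → f = 21/2

x1 = 0, x2 = 21/10, maximum f = 21/2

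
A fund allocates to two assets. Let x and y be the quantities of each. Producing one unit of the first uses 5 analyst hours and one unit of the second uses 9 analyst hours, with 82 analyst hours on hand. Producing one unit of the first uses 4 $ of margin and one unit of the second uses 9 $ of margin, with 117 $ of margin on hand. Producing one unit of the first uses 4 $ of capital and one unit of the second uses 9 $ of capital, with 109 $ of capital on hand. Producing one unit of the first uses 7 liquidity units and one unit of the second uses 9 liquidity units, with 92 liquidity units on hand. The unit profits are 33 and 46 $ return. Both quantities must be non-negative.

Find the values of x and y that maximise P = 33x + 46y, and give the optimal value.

x = 5, y = 19/3, maximum P = 1369/3

Feasible corners and P = 33x + 46y:
  (0, 0) → P = 0
  (0, 82/9) → P = 3772/9
  (92/7, 0) → P = 3036/7
  (5, 19/3) → P = 1369/3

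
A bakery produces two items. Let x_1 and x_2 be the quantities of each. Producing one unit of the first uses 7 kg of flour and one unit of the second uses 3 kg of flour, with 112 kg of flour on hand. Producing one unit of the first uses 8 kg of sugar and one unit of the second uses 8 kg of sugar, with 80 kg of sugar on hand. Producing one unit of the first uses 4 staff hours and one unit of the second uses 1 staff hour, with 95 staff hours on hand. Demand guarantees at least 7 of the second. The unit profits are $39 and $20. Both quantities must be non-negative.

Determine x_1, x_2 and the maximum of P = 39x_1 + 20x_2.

Vertices and P = 39x_1 + 20x_2:
  (0, 10) → P = 200
  (0, 7) → P = 140
  (3, 7) → P = 257

The binding constraints are 8x_1 + 8x_2 = 80 and x_2 = 7.
Solving simultaneously gives x_1 = 3, x_2 = 7.

x_1 = 3, x_2 = 7, maximum P = 257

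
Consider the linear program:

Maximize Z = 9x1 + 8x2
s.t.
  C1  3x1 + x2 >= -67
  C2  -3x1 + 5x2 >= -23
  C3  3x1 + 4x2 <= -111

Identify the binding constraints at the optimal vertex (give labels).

C2 and C3

Vertices and Z = 9x1 + 8x2:
  (-52/3, -15) → Z = -276
  (-157/9, -44/3) → Z = -823/3
  (-463/27, -134/9) → Z = -2461/9

The maximum is at (-463/27, -134/9). Substituting into each constraint, equality holds for C2 and C3; the remaining constraints have slack.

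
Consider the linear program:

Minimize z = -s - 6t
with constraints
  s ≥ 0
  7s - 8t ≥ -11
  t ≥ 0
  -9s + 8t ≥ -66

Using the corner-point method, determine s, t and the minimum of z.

s = 77/2, t = 561/16, minimum z = -1991/8

Vertices and z = -s - 6t:
  (0, 11/8) → z = -33/4
  (0, 0) → z = 0
  (77/2, 561/16) → z = -1991/8
  (22/3, 0) → z = -22/3

The optimum lies where 7s - 8t = -11 and -9s + 8t = -66.
Solving simultaneously gives s = 77/2, t = 561/16.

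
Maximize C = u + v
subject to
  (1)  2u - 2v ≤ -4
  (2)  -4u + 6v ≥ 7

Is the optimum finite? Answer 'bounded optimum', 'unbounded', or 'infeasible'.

unbounded

From the feasible point (-5/2, -1/2), moving in the direction (2, 2) keeps every constraint satisfied while C increases without bound.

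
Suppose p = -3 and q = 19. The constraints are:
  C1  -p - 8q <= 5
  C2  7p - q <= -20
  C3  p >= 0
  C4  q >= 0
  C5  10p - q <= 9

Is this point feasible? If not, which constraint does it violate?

not feasible — violates C3

Constraint C3: p = -3, which is not ≥ 0. All other constraints are satisfied.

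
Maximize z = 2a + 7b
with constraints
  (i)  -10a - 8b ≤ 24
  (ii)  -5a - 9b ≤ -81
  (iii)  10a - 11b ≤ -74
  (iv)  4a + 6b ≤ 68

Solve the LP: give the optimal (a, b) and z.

a = -172/7, b = 194/7, maximum z = 1014/7

Corner points and z = 2a + 7b:
  (-432/25, 93/5) → z = 2391/25
  (-172/7, 194/7) → z = 1014/7
  (45/29, 236/29) → z = 1742/29
  (38/13, 122/13) → z = 930/13

At the optimal vertex, -10a - 8b = 24 and 4a + 6b = 68.
Solving simultaneously gives a = -172/7, b = 194/7.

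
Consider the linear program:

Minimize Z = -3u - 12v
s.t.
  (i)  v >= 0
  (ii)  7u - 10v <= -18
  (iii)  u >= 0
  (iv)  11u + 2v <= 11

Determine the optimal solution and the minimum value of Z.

Extreme points and Z = -3u - 12v:
  (0, 9/5) → Z = -108/5
  (37/62, 275/124) → Z = -1761/62
  (0, 11/2) → Z = -66

u = 0, v = 11/2, minimum Z = -66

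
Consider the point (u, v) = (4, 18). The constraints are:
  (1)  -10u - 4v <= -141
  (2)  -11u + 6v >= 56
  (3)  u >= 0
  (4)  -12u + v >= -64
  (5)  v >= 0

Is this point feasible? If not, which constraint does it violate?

not feasible — violates (1)

Constraint (1): -10u - 4v = -112, which is not ≤ -141. All other constraints are satisfied.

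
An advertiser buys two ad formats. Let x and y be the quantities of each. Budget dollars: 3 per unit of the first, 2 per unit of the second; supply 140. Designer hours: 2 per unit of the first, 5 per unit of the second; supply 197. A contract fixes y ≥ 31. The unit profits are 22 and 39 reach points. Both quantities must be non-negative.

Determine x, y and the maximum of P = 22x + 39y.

x = 21, y = 31, maximum P = 1671

Feasible corners and P = 22x + 39y:
  (0, 197/5) → P = 7683/5
  (0, 31) → P = 1209
  (21, 31) → P = 1671

At the optimal vertex, 2x + 5y = 197 and y = 31.
Solving simultaneously gives x = 21, y = 31.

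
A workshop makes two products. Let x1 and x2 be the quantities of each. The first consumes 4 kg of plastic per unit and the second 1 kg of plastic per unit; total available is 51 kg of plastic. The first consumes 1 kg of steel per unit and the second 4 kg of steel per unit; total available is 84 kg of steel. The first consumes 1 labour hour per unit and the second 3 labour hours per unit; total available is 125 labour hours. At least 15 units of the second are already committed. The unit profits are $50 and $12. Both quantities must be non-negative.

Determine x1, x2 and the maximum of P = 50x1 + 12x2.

x1 = 9, x2 = 15, maximum P = 630

Vertices and P = 50x1 + 12x2:
  (0, 21) → P = 252
  (0, 15) → P = 180
  (8, 19) → P = 628
  (9, 15) → P = 630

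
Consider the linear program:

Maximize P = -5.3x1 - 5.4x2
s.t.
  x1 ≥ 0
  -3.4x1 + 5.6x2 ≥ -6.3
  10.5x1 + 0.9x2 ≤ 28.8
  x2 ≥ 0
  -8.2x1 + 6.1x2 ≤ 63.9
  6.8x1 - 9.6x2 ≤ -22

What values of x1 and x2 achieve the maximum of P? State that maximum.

x1 = 0, x2 = 55/24, maximum P = -99/8

Vertices and P = -5.3x1 - 5.4x2:
  (0, 639/61) → P = -17253/305
  (0, 55/24) → P = -99/8
  (3939/2381, 30237/2381) → P = -368313/4762
  (713/297, 3557/891) → P = -20363/594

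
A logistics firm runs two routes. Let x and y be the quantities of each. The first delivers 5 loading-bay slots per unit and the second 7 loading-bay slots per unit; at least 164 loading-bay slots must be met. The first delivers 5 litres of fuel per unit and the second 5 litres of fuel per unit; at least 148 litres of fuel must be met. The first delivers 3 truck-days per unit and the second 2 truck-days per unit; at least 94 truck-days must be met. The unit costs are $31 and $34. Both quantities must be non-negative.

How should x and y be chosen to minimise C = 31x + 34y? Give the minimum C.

x = 30, y = 2, minimum C = 998

Extreme points and C = 31x + 34y:
  (0, 47) → C = 1598
  (164/5, 0) → C = 5084/5
  (30, 2) → C = 998
The feasible region is unbounded (it extends along (0, 1), (1, 0)), but C strictly increases along every unbounded feasible direction, so there is no improving ray and the minimum is attained at a vertex.

At the optimal vertex, 5x + 7y = 164 and 3x + 2y = 94.
Solving simultaneously gives x = 30, y = 2.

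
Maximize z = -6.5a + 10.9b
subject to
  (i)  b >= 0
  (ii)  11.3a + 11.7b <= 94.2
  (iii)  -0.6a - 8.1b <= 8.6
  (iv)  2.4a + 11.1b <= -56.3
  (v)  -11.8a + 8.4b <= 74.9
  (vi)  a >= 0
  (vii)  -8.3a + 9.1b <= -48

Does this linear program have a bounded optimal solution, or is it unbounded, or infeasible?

infeasible

The boundaries b = 0 and 11.3a + 11.7b = 94.2 meet at (942/113, 0), but that point violates 2.4a + 11.1b ≤ -56.3. Every candidate vertex is excluded by some other constraint, so the feasible region is empty.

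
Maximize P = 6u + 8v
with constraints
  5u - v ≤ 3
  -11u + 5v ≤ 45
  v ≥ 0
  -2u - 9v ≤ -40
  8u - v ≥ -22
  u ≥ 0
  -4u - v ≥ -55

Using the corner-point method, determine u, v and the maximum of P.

u = 30/7, v = 129/7, maximum P = 1212/7

Vertices and P = 6u + 8v:
  (30/7, 129/7) → P = 1212/7
  (67/47, 194/47) → P = 1954/47
  (0, 9) → P = 72
  (0, 40/9) → P = 320/9

The binding constraints are 5u - v = 3 and -11u + 5v = 45.
Solving simultaneously gives u = 30/7, v = 129/7.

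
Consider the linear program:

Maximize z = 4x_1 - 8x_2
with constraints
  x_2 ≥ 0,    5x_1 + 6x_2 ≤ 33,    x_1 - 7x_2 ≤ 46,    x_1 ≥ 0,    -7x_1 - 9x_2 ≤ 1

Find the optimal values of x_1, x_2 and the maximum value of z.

x_1 = 33/5, x_2 = 0, maximum z = 132/5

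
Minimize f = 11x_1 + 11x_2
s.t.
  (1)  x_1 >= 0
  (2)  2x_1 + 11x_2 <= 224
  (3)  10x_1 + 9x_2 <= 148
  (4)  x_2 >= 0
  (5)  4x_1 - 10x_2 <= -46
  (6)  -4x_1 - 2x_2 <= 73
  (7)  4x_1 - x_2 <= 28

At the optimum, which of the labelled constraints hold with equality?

Corner points and f = 11x_1 + 11x_2:
  (0, 148/9) → f = 1628/9
  (0, 23/5) → f = 253/5
  (533/68, 263/34) → f = 11649/68

The minimum is at (0, 23/5). Substituting into each constraint, equality holds for (1) and (5); the remaining constraints have slack.

(1) and (5)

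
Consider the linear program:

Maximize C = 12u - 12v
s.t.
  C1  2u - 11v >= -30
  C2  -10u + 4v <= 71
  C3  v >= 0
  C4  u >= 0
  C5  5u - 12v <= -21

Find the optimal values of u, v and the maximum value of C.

u = 129/31, v = 108/31, maximum C = 252/31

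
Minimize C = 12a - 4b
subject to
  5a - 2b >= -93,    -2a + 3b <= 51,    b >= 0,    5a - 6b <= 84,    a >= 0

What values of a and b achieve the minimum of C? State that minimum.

a = 0, b = 17, minimum C = -68

Vertices and C = 12a - 4b:
  (186, 141) → C = 1668
  (0, 17) → C = -68
  (84/5, 0) → C = 1008/5
  (0, 0) → C = 0

The optimum lies where -2a + 3b = 51 and a = 0.
Solving simultaneously gives a = 0, b = 17.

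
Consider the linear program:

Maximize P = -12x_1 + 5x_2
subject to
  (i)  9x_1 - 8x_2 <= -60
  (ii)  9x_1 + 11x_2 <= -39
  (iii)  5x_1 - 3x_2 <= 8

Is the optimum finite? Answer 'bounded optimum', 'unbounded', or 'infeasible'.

From the feasible point (-108/19, 21/19), moving in the direction (-11, 9) keeps every constraint satisfied while P increases without bound.

unbounded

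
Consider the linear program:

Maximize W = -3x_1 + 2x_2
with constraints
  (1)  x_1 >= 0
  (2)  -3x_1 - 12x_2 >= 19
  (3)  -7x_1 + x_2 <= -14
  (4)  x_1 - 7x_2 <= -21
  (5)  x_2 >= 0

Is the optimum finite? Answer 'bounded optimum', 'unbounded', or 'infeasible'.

infeasible

The boundaries -7x_1 + x_2 = -14 and x_1 - 7x_2 = -21 meet at (119/48, 161/48), but that point violates -3x_1 - 12x_2 ≥ 19. Every candidate vertex is excluded by some other constraint, so the feasible region is empty.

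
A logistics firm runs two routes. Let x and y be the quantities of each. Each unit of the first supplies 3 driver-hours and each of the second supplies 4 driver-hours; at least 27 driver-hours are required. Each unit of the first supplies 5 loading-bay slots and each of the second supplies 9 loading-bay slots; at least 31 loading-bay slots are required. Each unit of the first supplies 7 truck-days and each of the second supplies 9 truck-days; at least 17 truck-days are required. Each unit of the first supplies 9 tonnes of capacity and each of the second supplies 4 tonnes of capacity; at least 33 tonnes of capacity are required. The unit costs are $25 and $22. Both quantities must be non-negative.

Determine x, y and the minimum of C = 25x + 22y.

x = 1, y = 6, minimum C = 157

The feasible region is unbounded (it extends along (0, 1), (1, 0)), but C strictly increases along every unbounded feasible direction, so there is no improving ray and the minimum is attained at a vertex.

At the optimal vertex, 3x + 4y = 27 and 9x + 4y = 33.
Solving simultaneously gives x = 1, y = 6.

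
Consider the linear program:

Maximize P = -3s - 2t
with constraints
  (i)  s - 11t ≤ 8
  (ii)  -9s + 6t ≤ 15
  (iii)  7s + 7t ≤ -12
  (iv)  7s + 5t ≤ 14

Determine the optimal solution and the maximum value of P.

s = -71/31, t = -29/31, maximum P = 271/31

Vertices and P = -3s - 2t:
  (-71/31, -29/31) → P = 271/31
  (-19/21, -17/21) → P = 13/3
  (-59/35, -1/35) → P = 179/35

The binding constraints are s - 11t = 8 and -9s + 6t = 15.
Solving simultaneously gives s = -71/31, t = -29/31.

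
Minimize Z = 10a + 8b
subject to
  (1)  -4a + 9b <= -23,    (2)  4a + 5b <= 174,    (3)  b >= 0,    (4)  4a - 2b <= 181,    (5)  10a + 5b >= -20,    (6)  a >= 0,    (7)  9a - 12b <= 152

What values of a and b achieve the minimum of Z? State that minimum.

Extreme points and Z = 10a + 8b:
  (1681/56, 151/14) → Z = 10821/28
  (23/4, 0) → Z = 115/2
  (2848/93, 958/93) → Z = 12048/31
  (152/9, 0) → Z = 1520/9

The optimum lies where -4a + 9b = -23 and b = 0.
Solving simultaneously gives a = 23/4, b = 0.

a = 23/4, b = 0, minimum Z = 115/2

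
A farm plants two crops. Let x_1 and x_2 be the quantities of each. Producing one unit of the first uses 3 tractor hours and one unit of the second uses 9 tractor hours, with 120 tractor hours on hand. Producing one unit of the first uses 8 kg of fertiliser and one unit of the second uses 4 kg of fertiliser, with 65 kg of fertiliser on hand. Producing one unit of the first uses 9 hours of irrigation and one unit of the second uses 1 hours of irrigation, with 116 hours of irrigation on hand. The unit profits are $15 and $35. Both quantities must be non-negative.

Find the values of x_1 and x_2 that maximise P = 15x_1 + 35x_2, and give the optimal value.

x_1 = 7/4, x_2 = 51/4, maximum P = 945/2

Extreme points and P = 15x_1 + 35x_2:
  (0, 0) → P = 0
  (0, 40/3) → P = 1400/3
  (65/8, 0) → P = 975/8
  (7/4, 51/4) → P = 945/2

The optimum lies where 3x_1 + 9x_2 = 120 and 8x_1 + 4x_2 = 65.
Solving simultaneously gives x_1 = 7/4, x_2 = 51/4.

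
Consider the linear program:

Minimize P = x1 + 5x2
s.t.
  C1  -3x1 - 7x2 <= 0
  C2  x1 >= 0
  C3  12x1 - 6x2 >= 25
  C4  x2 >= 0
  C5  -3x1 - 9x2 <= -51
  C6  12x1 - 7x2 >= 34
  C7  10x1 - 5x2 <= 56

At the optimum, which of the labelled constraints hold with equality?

Corner points and P = x1 + 5x2:
  (221/43, 170/43) → P = 1071/43
  (253/35, 114/35) → P = 823/35
  (111/5, 166/5) → P = 941/5

The minimum is at (253/35, 114/35). Substituting into each constraint, equality holds for C5 and C7; the remaining constraints have slack.

C5 and C7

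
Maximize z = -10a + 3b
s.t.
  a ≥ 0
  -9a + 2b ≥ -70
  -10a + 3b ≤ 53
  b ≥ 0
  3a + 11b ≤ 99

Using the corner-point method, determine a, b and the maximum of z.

a = 0, b = 9, maximum z = 27

Extreme points and z = -10a + 3b:
  (0, 0) → z = 0
  (0, 9) → z = 27
  (70/9, 0) → z = -700/9
  (968/105, 227/35) → z = -1091/15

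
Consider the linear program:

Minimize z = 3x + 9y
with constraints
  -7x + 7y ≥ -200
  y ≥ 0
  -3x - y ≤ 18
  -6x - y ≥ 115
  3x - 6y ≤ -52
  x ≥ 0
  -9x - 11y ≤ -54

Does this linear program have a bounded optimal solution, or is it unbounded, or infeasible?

The boundaries -7x + 7y = -200 and 3x - 6y = -52 meet at (1564/21, 964/21), but that point violates -6x - y ≥ 115. Every candidate vertex is excluded by some other constraint, so the feasible region is empty.

infeasible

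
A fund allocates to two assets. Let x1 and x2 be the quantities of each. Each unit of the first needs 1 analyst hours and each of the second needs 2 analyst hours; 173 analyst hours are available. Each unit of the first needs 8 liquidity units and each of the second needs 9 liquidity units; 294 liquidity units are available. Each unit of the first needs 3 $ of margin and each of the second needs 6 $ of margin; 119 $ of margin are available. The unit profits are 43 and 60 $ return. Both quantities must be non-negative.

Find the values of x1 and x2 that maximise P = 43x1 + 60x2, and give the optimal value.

x1 = 33, x2 = 10/3, maximum P = 1619

Corner points and P = 43x1 + 60x2:
  (0, 0) → P = 0
  (0, 119/6) → P = 1190
  (147/4, 0) → P = 6321/4
  (33, 10/3) → P = 1619

At the optimal vertex, 8x1 + 9x2 = 294 and 3x1 + 6x2 = 119.
Solving simultaneously gives x1 = 33, x2 = 10/3.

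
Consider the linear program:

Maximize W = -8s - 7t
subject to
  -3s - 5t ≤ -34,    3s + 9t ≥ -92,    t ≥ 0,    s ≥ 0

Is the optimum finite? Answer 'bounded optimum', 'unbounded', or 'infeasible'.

Feasible corners and W = -8s - 7t:
  (34/3, 0) → W = -272/3
  (0, 34/5) → W = -238/5
The feasible region has finitely many vertices and no improving ray; the maximum is -238/5 at (0, 34/5).

bounded optimum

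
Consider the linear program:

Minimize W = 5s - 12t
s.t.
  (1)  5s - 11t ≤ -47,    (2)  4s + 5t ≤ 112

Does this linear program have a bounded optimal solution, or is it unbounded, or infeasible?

From the feasible point (997/69, 748/69), moving in the direction (-5, 4) keeps every constraint satisfied while W decreases without bound.

unbounded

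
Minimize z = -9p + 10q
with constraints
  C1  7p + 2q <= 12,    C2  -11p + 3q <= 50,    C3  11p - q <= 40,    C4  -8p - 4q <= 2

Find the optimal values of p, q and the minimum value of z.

p = 79/26, q = -171/26, minimum z = -2421/26

Vertices and z = -9p + 10q:
  (-64/43, 482/43) → z = 5396/43
  (92/29, -148/29) → z = -2308/29
  (-103/34, 189/34) → z = 2817/34
  (79/26, -171/26) → z = -2421/26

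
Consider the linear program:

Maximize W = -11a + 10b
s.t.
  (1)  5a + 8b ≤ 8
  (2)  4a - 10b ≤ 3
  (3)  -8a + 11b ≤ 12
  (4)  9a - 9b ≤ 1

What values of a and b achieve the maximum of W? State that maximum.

Vertices and W = -11a + 10b:
  (-8/119, 124/119) → W = 1328/119
  (80/117, 67/117) → W = -70/39
  (-17/4, -2) → W = 107/4
  (-17/54, -23/54) → W = -43/54

a = -17/4, b = -2, maximum W = 107/4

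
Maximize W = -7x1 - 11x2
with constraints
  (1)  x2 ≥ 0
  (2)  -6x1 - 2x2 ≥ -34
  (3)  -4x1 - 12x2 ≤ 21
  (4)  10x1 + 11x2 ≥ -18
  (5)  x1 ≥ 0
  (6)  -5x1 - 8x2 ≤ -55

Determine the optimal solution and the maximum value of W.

x1 = 0, x2 = 55/8, maximum W = -605/8

Corner points and W = -7x1 - 11x2:
  (0, 17) → W = -187
  (81/19, 80/19) → W = -1447/19
  (0, 55/8) → W = -605/8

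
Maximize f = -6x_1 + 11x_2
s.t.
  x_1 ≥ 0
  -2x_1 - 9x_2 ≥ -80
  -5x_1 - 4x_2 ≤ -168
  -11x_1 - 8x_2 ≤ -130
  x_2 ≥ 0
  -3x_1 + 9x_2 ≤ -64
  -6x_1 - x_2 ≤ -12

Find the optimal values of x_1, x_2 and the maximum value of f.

Corner points and f = -6x_1 + 11x_2:
  (1192/37, 64/37) → f = -6448/37
  (40, 0) → f = -240
  (168/5, 0) → f = -1008/5

The optimum lies where -2x_1 - 9x_2 = -80 and -5x_1 - 4x_2 = -168.
Solving simultaneously gives x_1 = 1192/37, x_2 = 64/37.

x_1 = 1192/37, x_2 = 64/37, maximum f = -6448/37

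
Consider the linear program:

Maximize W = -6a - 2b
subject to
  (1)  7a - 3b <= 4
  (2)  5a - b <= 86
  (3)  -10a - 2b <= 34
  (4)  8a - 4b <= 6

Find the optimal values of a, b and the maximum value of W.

Feasible corners and W = -6a - 2b:
  (127/4, 291/4) → W = -336
  (-1/2, -5/2) → W = 8
  (-31/14, -83/14) → W = 176/7
The feasible region is unbounded (it extends along (1, 5), (-1, 5)), but W strictly decreases along every unbounded feasible direction, so there is no improving ray and the maximum is attained at a vertex.

At the optimal vertex, -10a - 2b = 34 and 8a - 4b = 6.
Solving simultaneously gives a = -31/14, b = -83/14.

a = -31/14, b = -83/14, maximum W = 176/7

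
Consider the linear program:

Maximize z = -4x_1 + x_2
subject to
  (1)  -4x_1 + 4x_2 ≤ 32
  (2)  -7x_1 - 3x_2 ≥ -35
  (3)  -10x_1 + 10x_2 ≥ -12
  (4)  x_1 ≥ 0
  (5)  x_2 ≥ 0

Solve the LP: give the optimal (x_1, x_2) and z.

x_1 = 0, x_2 = 8, maximum z = 8

Extreme points and z = -4x_1 + x_2:
  (11/10, 91/10) → z = 47/10
  (0, 8) → z = 8
  (193/50, 133/50) → z = -639/50
  (6/5, 0) → z = -24/5
  (0, 0) → z = 0

At the optimal vertex, -4x_1 + 4x_2 = 32 and x_1 = 0.
Solving simultaneously gives x_1 = 0, x_2 = 8.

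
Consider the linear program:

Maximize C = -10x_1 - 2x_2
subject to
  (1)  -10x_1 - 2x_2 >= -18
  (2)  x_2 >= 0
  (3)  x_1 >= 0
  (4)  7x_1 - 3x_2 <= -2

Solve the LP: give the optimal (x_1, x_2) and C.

Vertices and C = -10x_1 - 2x_2:
  (0, 9) → C = -18
  (25/22, 73/22) → C = -18
  (0, 2/3) → C = -4/3

The optimum lies where x_1 = 0 and 7x_1 - 3x_2 = -2.
Solving simultaneously gives x_1 = 0, x_2 = 2/3.

x_1 = 0, x_2 = 2/3, maximum C = -4/3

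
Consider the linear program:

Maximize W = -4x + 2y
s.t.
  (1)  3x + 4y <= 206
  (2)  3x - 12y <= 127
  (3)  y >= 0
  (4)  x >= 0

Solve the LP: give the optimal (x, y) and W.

x = 0, y = 103/2, maximum W = 103

Extreme points and W = -4x + 2y:
  (745/12, 79/16) → W = -5723/24
  (0, 103/2) → W = 103
  (127/3, 0) → W = -508/3
  (0, 0) → W = 0

The binding constraints are 3x + 4y = 206 and x = 0.
Solving simultaneously gives x = 0, y = 103/2.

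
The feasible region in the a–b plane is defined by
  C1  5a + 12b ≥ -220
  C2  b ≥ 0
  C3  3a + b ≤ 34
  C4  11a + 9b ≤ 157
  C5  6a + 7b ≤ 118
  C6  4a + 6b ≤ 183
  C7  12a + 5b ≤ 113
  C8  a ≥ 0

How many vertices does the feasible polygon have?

5

The feasible vertices (each the meet of two boundaries and inside every other half-plane) are:
  (113/12, 0)
  (0, 0)
  (37/23, 356/23)
  (232/53, 641/53)
  (0, 118/7)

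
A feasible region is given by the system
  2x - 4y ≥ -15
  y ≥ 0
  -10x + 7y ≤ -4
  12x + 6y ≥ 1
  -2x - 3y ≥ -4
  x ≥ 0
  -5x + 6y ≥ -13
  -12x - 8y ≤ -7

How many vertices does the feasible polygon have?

4

The feasible vertices (each the meet of two boundaries and inside every other half-plane) are:
  (2, 0)
  (7/12, 0)
  (10/11, 8/11)
  (81/164, 11/82)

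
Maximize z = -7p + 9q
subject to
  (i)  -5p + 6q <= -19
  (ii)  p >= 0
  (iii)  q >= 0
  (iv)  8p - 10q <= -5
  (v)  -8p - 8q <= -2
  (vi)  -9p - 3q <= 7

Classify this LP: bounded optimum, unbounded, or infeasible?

From the feasible point (110, 177/2), moving in the direction (6, 5) keeps every constraint satisfied while z increases without bound.

unbounded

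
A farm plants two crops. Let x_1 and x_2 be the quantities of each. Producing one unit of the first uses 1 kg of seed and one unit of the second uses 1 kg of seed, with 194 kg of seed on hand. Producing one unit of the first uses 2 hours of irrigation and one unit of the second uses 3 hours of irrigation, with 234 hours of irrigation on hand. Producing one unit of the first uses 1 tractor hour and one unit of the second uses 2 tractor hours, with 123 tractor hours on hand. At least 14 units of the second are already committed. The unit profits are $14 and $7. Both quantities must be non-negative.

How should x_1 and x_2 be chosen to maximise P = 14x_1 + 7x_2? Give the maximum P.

Corner points and P = 14x_1 + 7x_2:
  (0, 123/2) → P = 861/2
  (0, 14) → P = 98
  (95, 14) → P = 1428

x_1 = 95, x_2 = 14, maximum P = 1428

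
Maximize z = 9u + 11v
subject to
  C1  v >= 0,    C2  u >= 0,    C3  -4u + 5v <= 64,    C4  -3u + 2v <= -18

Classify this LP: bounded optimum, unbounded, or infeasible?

From the feasible point (6, 0), moving in the direction (5, 4) keeps every constraint satisfied while z increases without bound.

unbounded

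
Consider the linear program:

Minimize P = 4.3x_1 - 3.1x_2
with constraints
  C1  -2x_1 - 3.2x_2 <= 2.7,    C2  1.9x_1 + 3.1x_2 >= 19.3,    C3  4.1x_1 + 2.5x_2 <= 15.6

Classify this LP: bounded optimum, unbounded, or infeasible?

From the feasible point (-7013/12, 4373/12), moving in the direction (-3.2, 2) keeps every constraint satisfied while P decreases without bound.

unbounded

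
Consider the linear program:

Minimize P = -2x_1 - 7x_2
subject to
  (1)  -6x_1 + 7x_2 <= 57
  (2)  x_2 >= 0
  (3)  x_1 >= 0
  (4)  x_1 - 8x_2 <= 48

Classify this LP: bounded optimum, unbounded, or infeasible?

From the feasible point (0, 57/7), moving in the direction (8, 1) keeps every constraint satisfied while P decreases without bound.

unbounded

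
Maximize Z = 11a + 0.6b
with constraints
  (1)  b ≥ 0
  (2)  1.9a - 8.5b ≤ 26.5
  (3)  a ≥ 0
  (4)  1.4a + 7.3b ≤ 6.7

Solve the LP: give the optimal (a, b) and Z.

Vertices and Z = 11a + 0.6b:
  (0, 0) → Z = 0
  (67/14, 0) → Z = 737/14
  (0, 67/73) → Z = 201/365

a = 67/14, b = 0, maximum Z = 737/14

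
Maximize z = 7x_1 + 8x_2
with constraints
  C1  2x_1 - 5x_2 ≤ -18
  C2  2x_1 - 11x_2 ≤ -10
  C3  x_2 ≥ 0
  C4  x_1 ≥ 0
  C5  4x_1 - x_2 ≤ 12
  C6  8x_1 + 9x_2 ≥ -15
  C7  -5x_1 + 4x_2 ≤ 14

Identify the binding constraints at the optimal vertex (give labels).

Vertices and z = 7x_1 + 8x_2:
  (13/3, 16/3) → z = 73
  (2/17, 62/17) → z = 30
  (62/11, 116/11) → z = 1362/11

The maximum is at (62/11, 116/11). Substituting into each constraint, equality holds for C5 and C7; the remaining constraints have slack.

C5 and C7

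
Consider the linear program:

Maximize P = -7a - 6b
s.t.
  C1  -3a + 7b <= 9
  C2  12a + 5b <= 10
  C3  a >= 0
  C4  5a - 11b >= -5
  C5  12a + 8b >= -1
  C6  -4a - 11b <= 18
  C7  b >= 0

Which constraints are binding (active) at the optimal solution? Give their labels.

C3 and C7

Extreme points and P = -7a - 6b:
  (85/157, 110/157) → P = -1255/157
  (5/6, 0) → P = -35/6
  (0, 5/11) → P = -30/11
  (0, 0) → P = 0

The maximum is at (0, 0). Substituting into each constraint, equality holds for C3 and C7; the remaining constraints have slack.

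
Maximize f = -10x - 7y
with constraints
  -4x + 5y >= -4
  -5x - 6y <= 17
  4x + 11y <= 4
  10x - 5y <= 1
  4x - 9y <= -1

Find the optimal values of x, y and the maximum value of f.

Vertices and f = -10x - 7y:
  (-211/31, 88/31) → f = 1494/31
  (-53/23, -21/23) → f = 677/23
  (31/130, 18/65) → f = -281/65
  (1/5, 1/5) → f = -17/5

The binding constraints are -5x - 6y = 17 and 4x + 11y = 4.
Solving simultaneously gives x = -211/31, y = 88/31.

x = -211/31, y = 88/31, maximum f = 1494/31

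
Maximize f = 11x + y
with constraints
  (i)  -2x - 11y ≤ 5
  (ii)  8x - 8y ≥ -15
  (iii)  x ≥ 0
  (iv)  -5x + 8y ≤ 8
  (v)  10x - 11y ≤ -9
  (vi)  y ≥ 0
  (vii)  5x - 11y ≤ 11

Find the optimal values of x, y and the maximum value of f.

Extreme points and f = 11x + y:
  (0, 1) → f = 1
  (0, 9/11) → f = 9/11
  (16/25, 7/5) → f = 211/25

x = 16/25, y = 7/5, maximum f = 211/25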